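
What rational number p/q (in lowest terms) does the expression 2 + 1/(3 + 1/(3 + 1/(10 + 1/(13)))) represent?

Start with 13.
10 + 1/(13/1) = 10 + 1/13 = 131/13
3 + 1/(131/13) = 3 + 13/131 = 406/131
3 + 1/(406/131) = 3 + 131/406 = 1349/406
2 + 1/(1349/406) = 2 + 406/1349 = 3104/1349

3104/1349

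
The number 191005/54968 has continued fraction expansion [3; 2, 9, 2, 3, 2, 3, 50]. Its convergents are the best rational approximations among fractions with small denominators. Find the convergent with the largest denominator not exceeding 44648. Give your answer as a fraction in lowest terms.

3798/1093

List convergents until the denominator exceeds the bound:
a_0 = 3: 3/1  (≤ bound)
a_1 = 2: 7/2  (≤ bound)
a_2 = 9: 66/19  (≤ bound)
a_3 = 2: 139/40  (≤ bound)
a_4 = 3: 483/139  (≤ bound)
a_5 = 2: 1105/318  (≤ bound)
a_6 = 3: 3798/1093  (≤ bound)
a_7 = 50: 191005/54968  (> 44648, stop)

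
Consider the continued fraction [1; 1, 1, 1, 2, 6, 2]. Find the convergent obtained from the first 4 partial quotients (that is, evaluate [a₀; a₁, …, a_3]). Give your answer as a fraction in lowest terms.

5/3

a_0 = 1: 1/1
a_1 = 1: 2/1
a_2 = 1: 3/2
a_3 = 1: 5/3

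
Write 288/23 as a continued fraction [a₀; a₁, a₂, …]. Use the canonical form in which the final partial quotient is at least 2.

Run the Euclidean algorithm, recording each quotient:
⌊288/23⌋ = 12, remainder 12
⌊23/12⌋ = 1, remainder 11
⌊12/11⌋ = 1, remainder 1
⌊11/1⌋ = 11, remainder 0

[12; 1, 1, 11]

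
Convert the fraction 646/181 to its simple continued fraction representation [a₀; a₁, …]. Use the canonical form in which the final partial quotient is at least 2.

Run the Euclidean algorithm, recording each quotient:
646 ÷ 181 → quotient 3, remainder 103
181 ÷ 103 → quotient 1, remainder 78
103 ÷ 78 → quotient 1, remainder 25
78 ÷ 25 → quotient 3, remainder 3
25 ÷ 3 → quotient 8, remainder 1
3 ÷ 1 → quotient 3, remainder 0

[3; 1, 1, 3, 8, 3]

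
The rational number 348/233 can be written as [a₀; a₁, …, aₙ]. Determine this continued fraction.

348 ÷ 233 → quotient 1, remainder 115
233 ÷ 115 → quotient 2, remainder 3
115 ÷ 3 → quotient 38, remainder 1
3 ÷ 1 → quotient 3, remainder 0

[1; 2, 38, 3]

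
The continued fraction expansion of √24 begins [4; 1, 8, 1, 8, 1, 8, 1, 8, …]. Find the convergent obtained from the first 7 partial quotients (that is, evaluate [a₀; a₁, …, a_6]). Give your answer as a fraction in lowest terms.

a_0 = 4: 4/1
a_1 = 1: 5/1
a_2 = 8: 44/9
a_3 = 1: 49/10
a_4 = 8: 436/89
a_5 = 1: 485/99
a_6 = 8: 4316/881

4316/881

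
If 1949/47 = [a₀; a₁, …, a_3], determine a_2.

7

1949 = 41·47 + 22, so a_0 = 41
47 = 2·22 + 3, so a_1 = 2
22 = 7·3 + 1, so a_2 = 7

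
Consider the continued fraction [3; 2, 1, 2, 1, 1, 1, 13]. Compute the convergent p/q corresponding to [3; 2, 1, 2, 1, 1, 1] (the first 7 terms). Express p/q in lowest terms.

101/30

a_0 = 3: 3/1
a_1 = 2: 7/2
a_2 = 1: 10/3
a_3 = 2: 27/8
a_4 = 1: 37/11
a_5 = 1: 64/19
a_6 = 1: 101/30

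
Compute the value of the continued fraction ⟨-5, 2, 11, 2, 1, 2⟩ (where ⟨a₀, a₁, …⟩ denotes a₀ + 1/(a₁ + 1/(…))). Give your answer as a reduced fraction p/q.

-859/190

Collapse the nested fraction from the inside out:
Start with 2.
1 + 1/(2/1) = 1 + 1/2 = 3/2
2 + 1/(3/2) = 2 + 2/3 = 8/3
11 + 1/(8/3) = 11 + 3/8 = 91/8
2 + 1/(91/8) = 2 + 8/91 = 190/91
-5 + 1/(190/91) = -5 + 91/190 = -859/190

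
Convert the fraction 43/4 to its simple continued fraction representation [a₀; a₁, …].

[10; 1, 3]

Run the Euclidean algorithm, recording each quotient:
43 ÷ 4 → quotient 10, remainder 3
4 ÷ 3 → quotient 1, remainder 1
3 ÷ 1 → quotient 3, remainder 0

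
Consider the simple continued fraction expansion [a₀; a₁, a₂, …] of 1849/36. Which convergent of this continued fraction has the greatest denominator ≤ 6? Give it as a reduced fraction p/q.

154/3

List convergents until the denominator exceeds the bound:
a_0 = 51: 51/1  (≤ bound)
a_1 = 2: 103/2  (≤ bound)
a_2 = 1: 154/3  (≤ bound)
a_3 = 3: 565/11  (> 6, stop)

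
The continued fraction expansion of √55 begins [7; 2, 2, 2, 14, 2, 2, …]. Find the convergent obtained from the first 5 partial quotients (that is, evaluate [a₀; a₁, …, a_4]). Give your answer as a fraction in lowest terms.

1283/173

Starting at the tail and folding back:
Start with 14.
2 + 1/(14/1) = 2 + 1/14 = 29/14
2 + 1/(29/14) = 2 + 14/29 = 72/29
2 + 1/(72/29) = 2 + 29/72 = 173/72
7 + 1/(173/72) = 7 + 72/173 = 1283/173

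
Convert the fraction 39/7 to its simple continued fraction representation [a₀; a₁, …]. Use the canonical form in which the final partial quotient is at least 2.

[5; 1, 1, 3]

Apply division with remainder until the remainder is 0:
39 = 5·7 + 4, so a_0 = 5
7 = 1·4 + 3, so a_1 = 1
4 = 1·3 + 1, so a_2 = 1
3 = 3·1 + 0, so a_3 = 3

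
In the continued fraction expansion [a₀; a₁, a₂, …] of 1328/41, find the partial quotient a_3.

1

Repeatedly divide and take the remainder:
⌊1328/41⌋ = 32, remainder 16
⌊41/16⌋ = 2, remainder 9
⌊16/9⌋ = 1, remainder 7
⌊9/7⌋ = 1, remainder 2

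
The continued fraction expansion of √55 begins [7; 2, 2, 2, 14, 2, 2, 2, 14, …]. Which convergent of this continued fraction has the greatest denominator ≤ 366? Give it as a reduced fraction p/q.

a_0 = 7: 7/1  (≤ bound)
a_1 = 2: 15/2  (≤ bound)
a_2 = 2: 37/5  (≤ bound)
a_3 = 2: 89/12  (≤ bound)
a_4 = 14: 1283/173  (≤ bound)
a_5 = 2: 2655/358  (≤ bound)
a_6 = 2: 6593/889  (> 366, stop)

2655/358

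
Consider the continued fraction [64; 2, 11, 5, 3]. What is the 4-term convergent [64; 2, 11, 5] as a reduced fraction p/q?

7544/117

Work from the innermost term outward:
Start with 5.
11 + 1/(5/1) = 11 + 1/5 = 56/5
2 + 1/(56/5) = 2 + 5/56 = 117/56
64 + 1/(117/56) = 64 + 56/117 = 7544/117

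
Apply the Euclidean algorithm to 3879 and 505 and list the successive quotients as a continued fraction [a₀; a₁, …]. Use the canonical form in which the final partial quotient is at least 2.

3879 ÷ 505 → quotient 7, remainder 344
505 ÷ 344 → quotient 1, remainder 161
344 ÷ 161 → quotient 2, remainder 22
161 ÷ 22 → quotient 7, remainder 7
22 ÷ 7 → quotient 3, remainder 1
7 ÷ 1 → quotient 7, remainder 0

[7; 1, 2, 7, 3, 7]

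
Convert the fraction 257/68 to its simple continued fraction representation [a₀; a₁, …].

257 ÷ 68 → quotient 3, remainder 53
68 ÷ 53 → quotient 1, remainder 15
53 ÷ 15 → quotient 3, remainder 8
15 ÷ 8 → quotient 1, remainder 7
8 ÷ 7 → quotient 1, remainder 1
7 ÷ 1 → quotient 7, remainder 0

[3; 1, 3, 1, 1, 7]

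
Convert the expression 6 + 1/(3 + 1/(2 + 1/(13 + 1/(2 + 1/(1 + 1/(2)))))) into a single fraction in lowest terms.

4860/773

a_0 = 6: 6/1
a_1 = 3: 19/3
a_2 = 2: 44/7
a_3 = 13: 591/94
a_4 = 2: 1226/195
a_5 = 1: 1817/289
a_6 = 2: 4860/773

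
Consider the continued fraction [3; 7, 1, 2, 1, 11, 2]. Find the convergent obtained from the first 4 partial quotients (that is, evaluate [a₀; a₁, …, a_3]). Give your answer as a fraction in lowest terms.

Collapse the nested fraction from the inside out:
Start with 2.
1 + 1/(2/1) = 1 + 1/2 = 3/2
7 + 1/(3/2) = 7 + 2/3 = 23/3
3 + 1/(23/3) = 3 + 3/23 = 72/23

72/23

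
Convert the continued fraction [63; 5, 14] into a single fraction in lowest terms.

4487/71

a_0 = 63: 63/1
a_1 = 5: 316/5
a_2 = 14: 4487/71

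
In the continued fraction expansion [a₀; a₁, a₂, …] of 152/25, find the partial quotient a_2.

2

152 = 6·25 + 2, so a_0 = 6
25 = 12·2 + 1, so a_1 = 12
2 = 2·1 + 0, so a_2 = 2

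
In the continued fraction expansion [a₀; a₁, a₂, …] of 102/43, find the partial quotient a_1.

2

Apply division with remainder until the remainder is 0:
⌊102/43⌋ = 2, remainder 16
⌊43/16⌋ = 2, remainder 11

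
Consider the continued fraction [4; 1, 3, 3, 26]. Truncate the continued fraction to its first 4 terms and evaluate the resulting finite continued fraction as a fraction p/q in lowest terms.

62/13

Start with 3.
3 + 1/(3/1) = 3 + 1/3 = 10/3
1 + 1/(10/3) = 1 + 3/10 = 13/10
4 + 1/(13/10) = 4 + 10/13 = 62/13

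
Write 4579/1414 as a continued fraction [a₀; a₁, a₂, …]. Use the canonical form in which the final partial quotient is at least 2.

4579 = 3·1414 + 337, so a_0 = 3
1414 = 4·337 + 66, so a_1 = 4
337 = 5·66 + 7, so a_2 = 5
66 = 9·7 + 3, so a_3 = 9
7 = 2·3 + 1, so a_4 = 2
3 = 3·1 + 0, so a_5 = 3

[3; 4, 5, 9, 2, 3]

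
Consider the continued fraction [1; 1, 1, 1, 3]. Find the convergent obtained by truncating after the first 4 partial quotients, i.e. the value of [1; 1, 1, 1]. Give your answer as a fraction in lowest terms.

5/3

Collapse the nested fraction from the inside out:
Start with 1.
1 + 1/(1/1) = 1 + 1/1 = 2/1
1 + 1/(2/1) = 1 + 1/2 = 3/2
1 + 1/(3/2) = 1 + 2/3 = 5/3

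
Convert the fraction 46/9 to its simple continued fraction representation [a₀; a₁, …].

[5; 9]

46 ÷ 9 → quotient 5, remainder 1
9 ÷ 1 → quotient 9, remainder 0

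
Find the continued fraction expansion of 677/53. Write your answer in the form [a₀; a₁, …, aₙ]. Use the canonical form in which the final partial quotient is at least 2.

Apply division with remainder until the remainder is 0:
⌊677/53⌋ = 12, remainder 41
⌊53/41⌋ = 1, remainder 12
⌊41/12⌋ = 3, remainder 5
⌊12/5⌋ = 2, remainder 2
⌊5/2⌋ = 2, remainder 1
⌊2/1⌋ = 2, remainder 0

[12; 1, 3, 2, 2, 2]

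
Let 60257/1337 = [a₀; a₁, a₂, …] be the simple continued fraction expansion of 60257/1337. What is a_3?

60257 = 45·1337 + 92, so a_0 = 45
1337 = 14·92 + 49, so a_1 = 14
92 = 1·49 + 43, so a_2 = 1
49 = 1·43 + 6, so a_3 = 1

1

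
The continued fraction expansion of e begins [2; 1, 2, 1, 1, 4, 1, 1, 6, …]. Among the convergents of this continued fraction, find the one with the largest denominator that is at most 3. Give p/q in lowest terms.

8/3

a_0 = 2: 2/1  (≤ bound)
a_1 = 1: 3/1  (≤ bound)
a_2 = 2: 8/3  (≤ bound)
a_3 = 1: 11/4  (> 3, stop)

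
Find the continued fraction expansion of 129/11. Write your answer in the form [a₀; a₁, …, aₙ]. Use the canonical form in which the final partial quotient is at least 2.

Apply division with remainder until the remainder is 0:
129 = 11·11 + 8, so a_0 = 11
11 = 1·8 + 3, so a_1 = 1
8 = 2·3 + 2, so a_2 = 2
3 = 1·2 + 1, so a_3 = 1
2 = 2·1 + 0, so a_4 = 2

[11; 1, 2, 1, 2]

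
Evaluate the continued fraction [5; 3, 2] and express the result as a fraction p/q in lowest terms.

37/7

Start with 2.
3 + 1/(2/1) = 3 + 1/2 = 7/2
5 + 1/(7/2) = 5 + 2/7 = 37/7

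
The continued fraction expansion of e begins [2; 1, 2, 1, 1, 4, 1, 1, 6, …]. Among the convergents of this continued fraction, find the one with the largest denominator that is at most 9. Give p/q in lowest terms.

List convergents until the denominator exceeds the bound:
a_0 = 2: 2/1  (≤ bound)
a_1 = 1: 3/1  (≤ bound)
a_2 = 2: 8/3  (≤ bound)
a_3 = 1: 11/4  (≤ bound)
a_4 = 1: 19/7  (≤ bound)
a_5 = 4: 87/32  (> 9, stop)

19/7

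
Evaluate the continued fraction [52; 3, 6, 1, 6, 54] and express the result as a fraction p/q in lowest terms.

427751/8176

a_0 = 52: 52/1
a_1 = 3: 157/3
a_2 = 6: 994/19
a_3 = 1: 1151/22
a_4 = 6: 7900/151
a_5 = 54: 427751/8176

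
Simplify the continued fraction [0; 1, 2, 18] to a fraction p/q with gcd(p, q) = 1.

a_0 = 0: 0/1
a_1 = 1: 1/1
a_2 = 2: 2/3
a_3 = 18: 37/55

37/55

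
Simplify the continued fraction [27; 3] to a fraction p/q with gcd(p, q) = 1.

a_0 = 27: 27/1
a_1 = 3: 82/3

82/3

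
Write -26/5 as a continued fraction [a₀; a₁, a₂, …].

-26 = -6·5 + 4, so a_0 = -6
5 = 1·4 + 1, so a_1 = 1
4 = 4·1 + 0, so a_2 = 4

[-6; 1, 4]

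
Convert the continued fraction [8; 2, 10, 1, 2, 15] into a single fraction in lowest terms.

Use the convergent recurrence hₖ = aₖ·hₖ₋₁ + hₖ₋₂ (and likewise for the denominators kₖ):
a_0 = 8: 8/1
a_1 = 2: 17/2
a_2 = 10: 178/21
a_3 = 1: 195/23
a_4 = 2: 568/67
a_5 = 15: 8715/1028

8715/1028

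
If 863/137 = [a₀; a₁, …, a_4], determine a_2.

⌊863/137⌋ = 6, remainder 41
⌊137/41⌋ = 3, remainder 14
⌊41/14⌋ = 2, remainder 13

2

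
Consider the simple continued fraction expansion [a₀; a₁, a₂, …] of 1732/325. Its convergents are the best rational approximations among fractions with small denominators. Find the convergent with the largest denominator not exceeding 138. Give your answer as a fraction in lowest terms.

437/82

a_0 = 5: 5/1  (≤ bound)
a_1 = 3: 16/3  (≤ bound)
a_2 = 26: 421/79  (≤ bound)
a_3 = 1: 437/82  (≤ bound)
a_4 = 3: 1732/325  (> 138, stop)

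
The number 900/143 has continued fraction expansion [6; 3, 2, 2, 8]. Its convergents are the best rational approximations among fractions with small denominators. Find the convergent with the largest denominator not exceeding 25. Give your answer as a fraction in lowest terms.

a_0 = 6: 6/1  (≤ bound)
a_1 = 3: 19/3  (≤ bound)
a_2 = 2: 44/7  (≤ bound)
a_3 = 2: 107/17  (≤ bound)
a_4 = 8: 900/143  (> 25, stop)

107/17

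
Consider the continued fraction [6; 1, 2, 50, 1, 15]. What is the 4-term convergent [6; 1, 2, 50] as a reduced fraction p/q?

Collapse the nested fraction from the inside out:
Start with 50.
2 + 1/(50/1) = 2 + 1/50 = 101/50
1 + 1/(101/50) = 1 + 50/101 = 151/101
6 + 1/(151/101) = 6 + 101/151 = 1007/151

1007/151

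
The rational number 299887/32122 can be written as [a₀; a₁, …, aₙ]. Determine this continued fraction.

[9; 2, 1, 43, 27, 4, 2]

⌊299887/32122⌋ = 9, remainder 10789
⌊32122/10789⌋ = 2, remainder 10544
⌊10789/10544⌋ = 1, remainder 245
⌊10544/245⌋ = 43, remainder 9
⌊245/9⌋ = 27, remainder 2
⌊9/2⌋ = 4, remainder 1
⌊2/1⌋ = 2, remainder 0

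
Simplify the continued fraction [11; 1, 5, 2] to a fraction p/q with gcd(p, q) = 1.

154/13

a_0 = 11: 11/1
a_1 = 1: 12/1
a_2 = 5: 71/6
a_3 = 2: 154/13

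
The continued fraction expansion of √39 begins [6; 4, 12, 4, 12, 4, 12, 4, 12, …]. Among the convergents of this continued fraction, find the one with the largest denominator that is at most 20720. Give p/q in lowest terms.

62425/9996

List convergents until the denominator exceeds the bound:
a_0 = 6: 6/1  (≤ bound)
a_1 = 4: 25/4  (≤ bound)
a_2 = 12: 306/49  (≤ bound)
a_3 = 4: 1249/200  (≤ bound)
a_4 = 12: 15294/2449  (≤ bound)
a_5 = 4: 62425/9996  (≤ bound)
a_6 = 12: 764394/122401  (> 20720, stop)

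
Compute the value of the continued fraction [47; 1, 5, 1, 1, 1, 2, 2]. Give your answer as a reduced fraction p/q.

Use the convergent recurrence hₖ = aₖ·hₖ₋₁ + hₖ₋₂ (and likewise for the denominators kₖ):
a_0 = 47: 47/1
a_1 = 1: 48/1
a_2 = 5: 287/6
a_3 = 1: 335/7
a_4 = 1: 622/13
a_5 = 1: 957/20
a_6 = 2: 2536/53
a_7 = 2: 6029/126

6029/126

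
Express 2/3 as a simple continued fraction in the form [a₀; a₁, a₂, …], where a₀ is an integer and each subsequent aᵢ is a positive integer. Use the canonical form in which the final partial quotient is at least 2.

Repeatedly divide and take the remainder:
2 = 0·3 + 2, so a_0 = 0
3 = 1·2 + 1, so a_1 = 1
2 = 2·1 + 0, so a_2 = 2

[0; 1, 2]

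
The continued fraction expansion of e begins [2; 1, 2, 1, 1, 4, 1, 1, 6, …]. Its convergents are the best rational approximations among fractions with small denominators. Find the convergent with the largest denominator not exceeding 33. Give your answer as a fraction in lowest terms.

a_0 = 2: 2/1  (≤ bound)
a_1 = 1: 3/1  (≤ bound)
a_2 = 2: 8/3  (≤ bound)
a_3 = 1: 11/4  (≤ bound)
a_4 = 1: 19/7  (≤ bound)
a_5 = 4: 87/32  (≤ bound)
a_6 = 1: 106/39  (> 33, stop)

87/32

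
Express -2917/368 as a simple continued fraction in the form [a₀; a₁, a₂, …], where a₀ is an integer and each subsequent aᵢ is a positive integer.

⌊-2917/368⌋ = -8, remainder 27
⌊368/27⌋ = 13, remainder 17
⌊27/17⌋ = 1, remainder 10
⌊17/10⌋ = 1, remainder 7
⌊10/7⌋ = 1, remainder 3
⌊7/3⌋ = 2, remainder 1
⌊3/1⌋ = 3, remainder 0

[-8; 13, 1, 1, 1, 2, 3]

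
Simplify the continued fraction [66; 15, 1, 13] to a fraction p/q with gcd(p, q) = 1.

14732/223

Use the convergent recurrence hₖ = aₖ·hₖ₋₁ + hₖ₋₂ (and likewise for the denominators kₖ):
a_0 = 66: 66/1
a_1 = 15: 991/15
a_2 = 1: 1057/16
a_3 = 13: 14732/223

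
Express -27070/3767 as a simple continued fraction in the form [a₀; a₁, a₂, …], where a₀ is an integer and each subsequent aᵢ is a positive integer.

[-8; 1, 4, 2, 1, 2, 12, 7]

-27070 = -8·3767 + 3066, so a_0 = -8
3767 = 1·3066 + 701, so a_1 = 1
3066 = 4·701 + 262, so a_2 = 4
701 = 2·262 + 177, so a_3 = 2
262 = 1·177 + 85, so a_4 = 1
177 = 2·85 + 7, so a_5 = 2
85 = 12·7 + 1, so a_6 = 12
7 = 7·1 + 0, so a_7 = 7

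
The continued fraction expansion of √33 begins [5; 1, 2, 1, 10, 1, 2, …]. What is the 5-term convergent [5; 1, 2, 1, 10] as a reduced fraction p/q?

247/43

a_0 = 5: 5/1
a_1 = 1: 6/1
a_2 = 2: 17/3
a_3 = 1: 23/4
a_4 = 10: 247/43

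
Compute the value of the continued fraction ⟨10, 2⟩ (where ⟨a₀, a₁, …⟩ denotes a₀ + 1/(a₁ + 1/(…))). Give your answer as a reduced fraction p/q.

Compute successive convergents:
a_0 = 10: 10/1
a_1 = 2: 21/2

21/2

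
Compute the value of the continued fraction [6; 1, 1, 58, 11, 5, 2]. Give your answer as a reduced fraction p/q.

Work from the innermost term outward:
Start with 2.
5 + 1/(2/1) = 5 + 1/2 = 11/2
11 + 1/(11/2) = 11 + 2/11 = 123/11
58 + 1/(123/11) = 58 + 11/123 = 7145/123
1 + 1/(7145/123) = 1 + 123/7145 = 7268/7145
1 + 1/(7268/7145) = 1 + 7145/7268 = 14413/7268
6 + 1/(14413/7268) = 6 + 7268/14413 = 93746/14413

93746/14413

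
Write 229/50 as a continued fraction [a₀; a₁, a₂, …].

[4; 1, 1, 2, 1, 1, 1, 2]

Repeatedly divide and take the remainder:
⌊229/50⌋ = 4, remainder 29
⌊50/29⌋ = 1, remainder 21
⌊29/21⌋ = 1, remainder 8
⌊21/8⌋ = 2, remainder 5
⌊8/5⌋ = 1, remainder 3
⌊5/3⌋ = 1, remainder 2
⌊3/2⌋ = 1, remainder 1
⌊2/1⌋ = 2, remainder 0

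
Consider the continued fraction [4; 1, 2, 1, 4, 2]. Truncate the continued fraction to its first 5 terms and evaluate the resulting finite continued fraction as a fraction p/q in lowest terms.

90/19

Collapse the nested fraction from the inside out:
Start with 4.
1 + 1/(4/1) = 1 + 1/4 = 5/4
2 + 1/(5/4) = 2 + 4/5 = 14/5
1 + 1/(14/5) = 1 + 5/14 = 19/14
4 + 1/(19/14) = 4 + 14/19 = 90/19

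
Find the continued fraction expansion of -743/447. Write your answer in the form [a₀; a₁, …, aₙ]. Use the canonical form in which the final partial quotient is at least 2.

[-2; 2, 1, 24, 6]

Run the Euclidean algorithm, recording each quotient:
-743 ÷ 447 → quotient -2, remainder 151
447 ÷ 151 → quotient 2, remainder 145
151 ÷ 145 → quotient 1, remainder 6
145 ÷ 6 → quotient 24, remainder 1
6 ÷ 1 → quotient 6, remainder 0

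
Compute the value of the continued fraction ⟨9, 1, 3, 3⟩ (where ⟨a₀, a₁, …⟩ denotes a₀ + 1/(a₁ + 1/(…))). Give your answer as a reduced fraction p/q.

Start with 3.
3 + 1/(3/1) = 3 + 1/3 = 10/3
1 + 1/(10/3) = 1 + 3/10 = 13/10
9 + 1/(13/10) = 9 + 10/13 = 127/13

127/13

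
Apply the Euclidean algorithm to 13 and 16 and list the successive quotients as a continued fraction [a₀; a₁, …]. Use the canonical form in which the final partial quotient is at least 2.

⌊13/16⌋ = 0, remainder 13
⌊16/13⌋ = 1, remainder 3
⌊13/3⌋ = 4, remainder 1
⌊3/1⌋ = 3, remainder 0

[0; 1, 4, 3]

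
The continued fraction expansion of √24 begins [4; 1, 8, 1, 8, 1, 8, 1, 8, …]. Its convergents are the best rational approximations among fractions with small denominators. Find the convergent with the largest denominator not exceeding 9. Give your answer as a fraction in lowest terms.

a_0 = 4: 4/1  (≤ bound)
a_1 = 1: 5/1  (≤ bound)
a_2 = 8: 44/9  (≤ bound)
a_3 = 1: 49/10  (> 9, stop)

44/9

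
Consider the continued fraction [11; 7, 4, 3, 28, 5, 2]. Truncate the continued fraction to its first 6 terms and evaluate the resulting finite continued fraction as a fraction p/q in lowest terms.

a_0 = 11: 11/1
a_1 = 7: 78/7
a_2 = 4: 323/29
a_3 = 3: 1047/94
a_4 = 28: 29639/2661
a_5 = 5: 149242/13399

149242/13399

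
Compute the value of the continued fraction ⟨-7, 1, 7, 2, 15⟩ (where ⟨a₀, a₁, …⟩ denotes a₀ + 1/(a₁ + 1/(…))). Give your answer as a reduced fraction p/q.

Start with 15.
2 + 1/(15/1) = 2 + 1/15 = 31/15
7 + 1/(31/15) = 7 + 15/31 = 232/31
1 + 1/(232/31) = 1 + 31/232 = 263/232
-7 + 1/(263/232) = -7 + 232/263 = -1609/263

-1609/263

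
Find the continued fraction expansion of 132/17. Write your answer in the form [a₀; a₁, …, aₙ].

Apply division with remainder until the remainder is 0:
132 = 7·17 + 13, so a_0 = 7
17 = 1·13 + 4, so a_1 = 1
13 = 3·4 + 1, so a_2 = 3
4 = 4·1 + 0, so a_3 = 4

[7; 1, 3, 4]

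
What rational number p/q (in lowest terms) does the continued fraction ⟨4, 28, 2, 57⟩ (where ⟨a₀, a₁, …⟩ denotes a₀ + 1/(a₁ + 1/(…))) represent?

Start with 57.
2 + 1/(57/1) = 2 + 1/57 = 115/57
28 + 1/(115/57) = 28 + 57/115 = 3277/115
4 + 1/(3277/115) = 4 + 115/3277 = 13223/3277

13223/3277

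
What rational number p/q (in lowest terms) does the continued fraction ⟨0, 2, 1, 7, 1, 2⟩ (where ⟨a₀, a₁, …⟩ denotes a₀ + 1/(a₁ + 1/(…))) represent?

26/75

Build up convergents one term at a time:
a_0 = 0: 0/1
a_1 = 2: 1/2
a_2 = 1: 1/3
a_3 = 7: 8/23
a_4 = 1: 9/26
a_5 = 2: 26/75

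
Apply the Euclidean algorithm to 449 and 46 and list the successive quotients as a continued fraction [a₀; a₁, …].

[9; 1, 3, 5, 2]

⌊449/46⌋ = 9, remainder 35
⌊46/35⌋ = 1, remainder 11
⌊35/11⌋ = 3, remainder 2
⌊11/2⌋ = 5, remainder 1
⌊2/1⌋ = 2, remainder 0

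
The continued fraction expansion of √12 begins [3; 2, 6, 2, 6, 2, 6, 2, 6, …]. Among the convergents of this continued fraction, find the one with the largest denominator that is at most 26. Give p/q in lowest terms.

List convergents until the denominator exceeds the bound:
a_0 = 3: 3/1  (≤ bound)
a_1 = 2: 7/2  (≤ bound)
a_2 = 6: 45/13  (≤ bound)
a_3 = 2: 97/28  (> 26, stop)

45/13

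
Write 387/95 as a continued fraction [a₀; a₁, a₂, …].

[4; 13, 1, 1, 3]

Run the Euclidean algorithm, recording each quotient:
387 = 4·95 + 7, so a_0 = 4
95 = 13·7 + 4, so a_1 = 13
7 = 1·4 + 3, so a_2 = 1
4 = 1·3 + 1, so a_3 = 1
3 = 3·1 + 0, so a_4 = 3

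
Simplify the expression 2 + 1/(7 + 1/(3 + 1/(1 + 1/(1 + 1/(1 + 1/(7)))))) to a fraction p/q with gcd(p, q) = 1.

Starting at the tail and folding back:
Start with 7.
1 + 1/(7/1) = 1 + 1/7 = 8/7
1 + 1/(8/7) = 1 + 7/8 = 15/8
1 + 1/(15/8) = 1 + 8/15 = 23/15
3 + 1/(23/15) = 3 + 15/23 = 84/23
7 + 1/(84/23) = 7 + 23/84 = 611/84
2 + 1/(611/84) = 2 + 84/611 = 1306/611

1306/611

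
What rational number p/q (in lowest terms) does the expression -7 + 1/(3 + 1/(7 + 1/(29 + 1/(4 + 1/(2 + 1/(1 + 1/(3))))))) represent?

-207201/31010

Start with 3.
1 + 1/(3/1) = 1 + 1/3 = 4/3
2 + 1/(4/3) = 2 + 3/4 = 11/4
4 + 1/(11/4) = 4 + 4/11 = 48/11
29 + 1/(48/11) = 29 + 11/48 = 1403/48
7 + 1/(1403/48) = 7 + 48/1403 = 9869/1403
3 + 1/(9869/1403) = 3 + 1403/9869 = 31010/9869
-7 + 1/(31010/9869) = -7 + 9869/31010 = -207201/31010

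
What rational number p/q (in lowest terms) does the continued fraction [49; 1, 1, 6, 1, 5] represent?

Start with 5.
1 + 1/(5/1) = 1 + 1/5 = 6/5
6 + 1/(6/5) = 6 + 5/6 = 41/6
1 + 1/(41/6) = 1 + 6/41 = 47/41
1 + 1/(47/41) = 1 + 41/47 = 88/47
49 + 1/(88/47) = 49 + 47/88 = 4359/88

4359/88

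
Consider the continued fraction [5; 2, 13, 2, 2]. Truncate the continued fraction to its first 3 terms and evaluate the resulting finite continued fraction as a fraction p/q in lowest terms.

148/27

Work from the innermost term outward:
Start with 13.
2 + 1/(13/1) = 2 + 1/13 = 27/13
5 + 1/(27/13) = 5 + 13/27 = 148/27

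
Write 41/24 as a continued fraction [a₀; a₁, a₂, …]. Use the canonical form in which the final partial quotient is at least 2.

[1; 1, 2, 2, 3]

41 ÷ 24 → quotient 1, remainder 17
24 ÷ 17 → quotient 1, remainder 7
17 ÷ 7 → quotient 2, remainder 3
7 ÷ 3 → quotient 2, remainder 1
3 ÷ 1 → quotient 3, remainder 0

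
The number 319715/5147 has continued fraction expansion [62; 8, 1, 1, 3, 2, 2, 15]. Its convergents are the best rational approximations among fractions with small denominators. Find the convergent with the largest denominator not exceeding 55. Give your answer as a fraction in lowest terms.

a_0 = 62: 62/1  (≤ bound)
a_1 = 8: 497/8  (≤ bound)
a_2 = 1: 559/9  (≤ bound)
a_3 = 1: 1056/17  (≤ bound)
a_4 = 3: 3727/60  (> 55, stop)

1056/17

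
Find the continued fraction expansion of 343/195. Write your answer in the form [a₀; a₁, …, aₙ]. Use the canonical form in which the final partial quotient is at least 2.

⌊343/195⌋ = 1, remainder 148
⌊195/148⌋ = 1, remainder 47
⌊148/47⌋ = 3, remainder 7
⌊47/7⌋ = 6, remainder 5
⌊7/5⌋ = 1, remainder 2
⌊5/2⌋ = 2, remainder 1
⌊2/1⌋ = 2, remainder 0

[1; 1, 3, 6, 1, 2, 2]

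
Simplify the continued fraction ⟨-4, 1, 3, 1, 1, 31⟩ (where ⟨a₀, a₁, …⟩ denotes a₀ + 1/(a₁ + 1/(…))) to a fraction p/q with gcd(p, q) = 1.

-915/284

a_0 = -4: -4/1
a_1 = 1: -3/1
a_2 = 3: -13/4
a_3 = 1: -16/5
a_4 = 1: -29/9
a_5 = 31: -915/284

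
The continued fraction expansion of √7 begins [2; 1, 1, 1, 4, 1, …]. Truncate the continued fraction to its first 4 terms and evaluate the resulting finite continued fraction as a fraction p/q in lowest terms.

Start with 1.
1 + 1/(1/1) = 1 + 1/1 = 2/1
1 + 1/(2/1) = 1 + 1/2 = 3/2
2 + 1/(3/2) = 2 + 2/3 = 8/3

8/3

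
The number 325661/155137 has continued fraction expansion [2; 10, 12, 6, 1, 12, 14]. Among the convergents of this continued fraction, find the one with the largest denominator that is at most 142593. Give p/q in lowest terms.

List convergents until the denominator exceeds the bound:
a_0 = 2: 2/1  (≤ bound)
a_1 = 10: 21/10  (≤ bound)
a_2 = 12: 254/121  (≤ bound)
a_3 = 6: 1545/736  (≤ bound)
a_4 = 1: 1799/857  (≤ bound)
a_5 = 12: 23133/11020  (≤ bound)
a_6 = 14: 325661/155137  (> 142593, stop)

23133/11020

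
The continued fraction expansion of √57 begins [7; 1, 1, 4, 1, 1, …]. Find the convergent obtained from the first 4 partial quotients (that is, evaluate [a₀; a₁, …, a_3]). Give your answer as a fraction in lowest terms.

68/9

a_0 = 7: 7/1
a_1 = 1: 8/1
a_2 = 1: 15/2
a_3 = 4: 68/9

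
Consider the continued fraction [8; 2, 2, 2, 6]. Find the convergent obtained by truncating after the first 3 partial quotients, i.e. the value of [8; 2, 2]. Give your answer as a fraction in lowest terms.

42/5

a_0 = 8: 8/1
a_1 = 2: 17/2
a_2 = 2: 42/5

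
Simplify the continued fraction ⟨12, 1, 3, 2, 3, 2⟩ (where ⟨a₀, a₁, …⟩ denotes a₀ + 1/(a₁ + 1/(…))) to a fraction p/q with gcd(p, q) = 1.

907/71

Use the convergent recurrence hₖ = aₖ·hₖ₋₁ + hₖ₋₂ (and likewise for the denominators kₖ):
a_0 = 12: 12/1
a_1 = 1: 13/1
a_2 = 3: 51/4
a_3 = 2: 115/9
a_4 = 3: 396/31
a_5 = 2: 907/71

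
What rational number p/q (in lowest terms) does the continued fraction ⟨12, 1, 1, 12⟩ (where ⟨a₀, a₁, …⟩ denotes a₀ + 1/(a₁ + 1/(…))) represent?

Build up convergents one term at a time:
a_0 = 12: 12/1
a_1 = 1: 13/1
a_2 = 1: 25/2
a_3 = 12: 313/25

313/25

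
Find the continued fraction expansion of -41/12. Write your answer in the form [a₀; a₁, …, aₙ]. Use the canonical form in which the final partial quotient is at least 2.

[-4; 1, 1, 2, 2]

-41 ÷ 12 → quotient -4, remainder 7
12 ÷ 7 → quotient 1, remainder 5
7 ÷ 5 → quotient 1, remainder 2
5 ÷ 2 → quotient 2, remainder 1
2 ÷ 1 → quotient 2, remainder 0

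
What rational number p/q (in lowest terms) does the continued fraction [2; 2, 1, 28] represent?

201/86

Compute successive convergents:
a_0 = 2: 2/1
a_1 = 2: 5/2
a_2 = 1: 7/3
a_3 = 28: 201/86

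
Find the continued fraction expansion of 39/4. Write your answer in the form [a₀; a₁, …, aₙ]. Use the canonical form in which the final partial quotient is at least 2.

Repeatedly divide and take the remainder:
39 ÷ 4 → quotient 9, remainder 3
4 ÷ 3 → quotient 1, remainder 1
3 ÷ 1 → quotient 3, remainder 0

[9; 1, 3]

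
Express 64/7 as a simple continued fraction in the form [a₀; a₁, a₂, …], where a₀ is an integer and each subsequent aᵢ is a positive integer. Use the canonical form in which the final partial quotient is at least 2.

[9; 7]

Repeatedly divide and take the remainder:
64 = 9·7 + 1, so a_0 = 9
7 = 7·1 + 0, so a_1 = 7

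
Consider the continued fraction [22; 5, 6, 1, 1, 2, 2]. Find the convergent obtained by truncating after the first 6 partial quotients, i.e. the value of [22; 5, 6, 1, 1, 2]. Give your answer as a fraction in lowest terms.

3773/170

Work from the innermost term outward:
Start with 2.
1 + 1/(2/1) = 1 + 1/2 = 3/2
1 + 1/(3/2) = 1 + 2/3 = 5/3
6 + 1/(5/3) = 6 + 3/5 = 33/5
5 + 1/(33/5) = 5 + 5/33 = 170/33
22 + 1/(170/33) = 22 + 33/170 = 3773/170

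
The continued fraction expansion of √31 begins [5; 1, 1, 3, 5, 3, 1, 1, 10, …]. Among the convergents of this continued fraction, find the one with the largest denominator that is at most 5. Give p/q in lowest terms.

11/2

List convergents until the denominator exceeds the bound:
a_0 = 5: 5/1  (≤ bound)
a_1 = 1: 6/1  (≤ bound)
a_2 = 1: 11/2  (≤ bound)
a_3 = 3: 39/7  (> 5, stop)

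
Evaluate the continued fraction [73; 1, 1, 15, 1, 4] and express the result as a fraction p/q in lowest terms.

11983/163

Collapse the nested fraction from the inside out:
Start with 4.
1 + 1/(4/1) = 1 + 1/4 = 5/4
15 + 1/(5/4) = 15 + 4/5 = 79/5
1 + 1/(79/5) = 1 + 5/79 = 84/79
1 + 1/(84/79) = 1 + 79/84 = 163/84
73 + 1/(163/84) = 73 + 84/163 = 11983/163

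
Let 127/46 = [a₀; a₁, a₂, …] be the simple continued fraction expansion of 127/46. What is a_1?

1

⌊127/46⌋ = 2, remainder 35
⌊46/35⌋ = 1, remainder 11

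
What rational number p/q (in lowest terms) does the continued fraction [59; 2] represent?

Start with 2.
59 + 1/(2/1) = 59 + 1/2 = 119/2

119/2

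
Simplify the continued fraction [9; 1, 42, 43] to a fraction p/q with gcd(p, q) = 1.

18457/1850

a_0 = 9: 9/1
a_1 = 1: 10/1
a_2 = 42: 429/43
a_3 = 43: 18457/1850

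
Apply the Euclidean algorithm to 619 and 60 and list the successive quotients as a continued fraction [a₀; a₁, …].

619 ÷ 60 → quotient 10, remainder 19
60 ÷ 19 → quotient 3, remainder 3
19 ÷ 3 → quotient 6, remainder 1
3 ÷ 1 → quotient 3, remainder 0

[10; 3, 6, 3]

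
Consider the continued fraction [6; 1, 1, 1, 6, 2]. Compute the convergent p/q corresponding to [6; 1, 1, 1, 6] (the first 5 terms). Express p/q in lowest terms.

133/20

Starting at the tail and folding back:
Start with 6.
1 + 1/(6/1) = 1 + 1/6 = 7/6
1 + 1/(7/6) = 1 + 6/7 = 13/7
1 + 1/(13/7) = 1 + 7/13 = 20/13
6 + 1/(20/13) = 6 + 13/20 = 133/20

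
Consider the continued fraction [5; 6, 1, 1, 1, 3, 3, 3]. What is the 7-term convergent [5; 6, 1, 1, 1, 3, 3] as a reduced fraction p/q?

1231/239

Use the convergent recurrence hₖ = aₖ·hₖ₋₁ + hₖ₋₂ (and likewise for the denominators kₖ):
a_0 = 5: 5/1
a_1 = 6: 31/6
a_2 = 1: 36/7
a_3 = 1: 67/13
a_4 = 1: 103/20
a_5 = 3: 376/73
a_6 = 3: 1231/239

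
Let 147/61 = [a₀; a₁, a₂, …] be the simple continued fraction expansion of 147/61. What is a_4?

147 ÷ 61 → quotient 2, remainder 25
61 ÷ 25 → quotient 2, remainder 11
25 ÷ 11 → quotient 2, remainder 3
11 ÷ 3 → quotient 3, remainder 2
3 ÷ 2 → quotient 1, remainder 1

1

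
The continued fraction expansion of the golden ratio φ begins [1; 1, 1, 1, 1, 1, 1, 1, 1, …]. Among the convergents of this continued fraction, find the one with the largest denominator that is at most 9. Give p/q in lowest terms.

a_0 = 1: 1/1  (≤ bound)
a_1 = 1: 2/1  (≤ bound)
a_2 = 1: 3/2  (≤ bound)
a_3 = 1: 5/3  (≤ bound)
a_4 = 1: 8/5  (≤ bound)
a_5 = 1: 13/8  (≤ bound)
a_6 = 1: 21/13  (> 9, stop)

13/8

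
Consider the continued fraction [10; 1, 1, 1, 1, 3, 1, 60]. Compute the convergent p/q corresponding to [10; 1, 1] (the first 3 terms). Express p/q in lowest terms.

21/2

Start with 1.
1 + 1/(1/1) = 1 + 1/1 = 2/1
10 + 1/(2/1) = 10 + 1/2 = 21/2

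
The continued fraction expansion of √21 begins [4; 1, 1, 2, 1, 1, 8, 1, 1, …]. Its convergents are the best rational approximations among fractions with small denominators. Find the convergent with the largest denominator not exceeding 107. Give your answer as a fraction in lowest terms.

a_0 = 4: 4/1  (≤ bound)
a_1 = 1: 5/1  (≤ bound)
a_2 = 1: 9/2  (≤ bound)
a_3 = 2: 23/5  (≤ bound)
a_4 = 1: 32/7  (≤ bound)
a_5 = 1: 55/12  (≤ bound)
a_6 = 8: 472/103  (≤ bound)
a_7 = 1: 527/115  (> 107, stop)

472/103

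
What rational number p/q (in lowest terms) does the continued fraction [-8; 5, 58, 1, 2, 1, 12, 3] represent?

-360953/46272

Compute successive convergents:
a_0 = -8: -8/1
a_1 = 5: -39/5
a_2 = 58: -2270/291
a_3 = 1: -2309/296
a_4 = 2: -6888/883
a_5 = 1: -9197/1179
a_6 = 12: -117252/15031
a_7 = 3: -360953/46272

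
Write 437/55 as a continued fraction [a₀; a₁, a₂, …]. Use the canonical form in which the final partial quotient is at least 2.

437 = 7·55 + 52, so a_0 = 7
55 = 1·52 + 3, so a_1 = 1
52 = 17·3 + 1, so a_2 = 17
3 = 3·1 + 0, so a_3 = 3

[7; 1, 17, 3]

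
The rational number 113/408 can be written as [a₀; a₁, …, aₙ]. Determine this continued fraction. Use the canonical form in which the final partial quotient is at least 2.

Repeatedly divide and take the remainder:
113 = 0·408 + 113, so a_0 = 0
408 = 3·113 + 69, so a_1 = 3
113 = 1·69 + 44, so a_2 = 1
69 = 1·44 + 25, so a_3 = 1
44 = 1·25 + 19, so a_4 = 1
25 = 1·19 + 6, so a_5 = 1
19 = 3·6 + 1, so a_6 = 3
6 = 6·1 + 0, so a_7 = 6

[0; 3, 1, 1, 1, 1, 3, 6]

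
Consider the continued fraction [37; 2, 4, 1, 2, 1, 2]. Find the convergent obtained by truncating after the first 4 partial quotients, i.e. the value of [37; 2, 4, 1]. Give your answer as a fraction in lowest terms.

412/11

Starting at the tail and folding back:
Start with 1.
4 + 1/(1/1) = 4 + 1/1 = 5/1
2 + 1/(5/1) = 2 + 1/5 = 11/5
37 + 1/(11/5) = 37 + 5/11 = 412/11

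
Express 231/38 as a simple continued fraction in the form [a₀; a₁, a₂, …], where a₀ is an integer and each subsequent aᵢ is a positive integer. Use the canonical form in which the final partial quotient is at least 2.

Run the Euclidean algorithm, recording each quotient:
231 = 6·38 + 3, so a_0 = 6
38 = 12·3 + 2, so a_1 = 12
3 = 1·2 + 1, so a_2 = 1
2 = 2·1 + 0, so a_3 = 2

[6; 12, 1, 2]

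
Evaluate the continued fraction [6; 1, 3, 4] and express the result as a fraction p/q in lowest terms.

Use the convergent recurrence hₖ = aₖ·hₖ₋₁ + hₖ₋₂ (and likewise for the denominators kₖ):
a_0 = 6: 6/1
a_1 = 1: 7/1
a_2 = 3: 27/4
a_3 = 4: 115/17

115/17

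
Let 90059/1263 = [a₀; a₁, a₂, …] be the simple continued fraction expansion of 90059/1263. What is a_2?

Repeatedly divide and take the remainder:
90059 ÷ 1263 → quotient 71, remainder 386
1263 ÷ 386 → quotient 3, remainder 105
386 ÷ 105 → quotient 3, remainder 71

3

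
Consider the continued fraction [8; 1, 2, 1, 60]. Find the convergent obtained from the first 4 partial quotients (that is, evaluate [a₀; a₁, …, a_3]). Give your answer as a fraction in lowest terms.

Start with 1.
2 + 1/(1/1) = 2 + 1/1 = 3/1
1 + 1/(3/1) = 1 + 1/3 = 4/3
8 + 1/(4/3) = 8 + 3/4 = 35/4

35/4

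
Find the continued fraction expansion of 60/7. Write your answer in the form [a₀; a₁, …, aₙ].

[8; 1, 1, 3]

Repeatedly divide and take the remainder:
60 = 8·7 + 4, so a_0 = 8
7 = 1·4 + 3, so a_1 = 1
4 = 1·3 + 1, so a_2 = 1
3 = 3·1 + 0, so a_3 = 3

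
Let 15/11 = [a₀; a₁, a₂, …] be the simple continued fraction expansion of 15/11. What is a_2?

⌊15/11⌋ = 1, remainder 4
⌊11/4⌋ = 2, remainder 3
⌊4/3⌋ = 1, remainder 1

1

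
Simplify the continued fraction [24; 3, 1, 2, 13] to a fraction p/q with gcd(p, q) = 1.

3568/147

Start with 13.
2 + 1/(13/1) = 2 + 1/13 = 27/13
1 + 1/(27/13) = 1 + 13/27 = 40/27
3 + 1/(40/27) = 3 + 27/40 = 147/40
24 + 1/(147/40) = 24 + 40/147 = 3568/147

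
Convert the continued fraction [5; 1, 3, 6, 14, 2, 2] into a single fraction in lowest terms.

Build up convergents one term at a time:
a_0 = 5: 5/1
a_1 = 1: 6/1
a_2 = 3: 23/4
a_3 = 6: 144/25
a_4 = 14: 2039/354
a_5 = 2: 4222/733
a_6 = 2: 10483/1820

10483/1820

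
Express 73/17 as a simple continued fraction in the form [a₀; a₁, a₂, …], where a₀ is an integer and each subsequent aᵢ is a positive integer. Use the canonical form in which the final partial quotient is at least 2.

[4; 3, 2, 2]

73 ÷ 17 → quotient 4, remainder 5
17 ÷ 5 → quotient 3, remainder 2
5 ÷ 2 → quotient 2, remainder 1
2 ÷ 1 → quotient 2, remainder 0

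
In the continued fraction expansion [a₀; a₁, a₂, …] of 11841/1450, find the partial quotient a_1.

6

Repeatedly divide and take the remainder:
11841 ÷ 1450 → quotient 8, remainder 241
1450 ÷ 241 → quotient 6, remainder 4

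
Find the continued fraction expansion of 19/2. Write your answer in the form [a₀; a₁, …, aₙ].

[9; 2]

Repeatedly divide and take the remainder:
19 ÷ 2 → quotient 9, remainder 1
2 ÷ 1 → quotient 2, remainder 0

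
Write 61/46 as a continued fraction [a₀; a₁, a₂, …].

61 = 1·46 + 15, so a_0 = 1
46 = 3·15 + 1, so a_1 = 3
15 = 15·1 + 0, so a_2 = 15

[1; 3, 15]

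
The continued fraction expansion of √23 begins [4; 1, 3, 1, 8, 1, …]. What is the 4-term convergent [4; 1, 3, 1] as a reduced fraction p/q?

24/5

Start with 1.
3 + 1/(1/1) = 3 + 1/1 = 4/1
1 + 1/(4/1) = 1 + 1/4 = 5/4
4 + 1/(5/4) = 4 + 4/5 = 24/5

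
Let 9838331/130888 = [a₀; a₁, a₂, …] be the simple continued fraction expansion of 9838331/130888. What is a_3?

3

⌊9838331/130888⌋ = 75, remainder 21731
⌊130888/21731⌋ = 6, remainder 502
⌊21731/502⌋ = 43, remainder 145
⌊502/145⌋ = 3, remainder 67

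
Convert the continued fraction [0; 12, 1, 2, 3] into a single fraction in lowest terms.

10/127

a_0 = 0: 0/1
a_1 = 12: 1/12
a_2 = 1: 1/13
a_3 = 2: 3/38
a_4 = 3: 10/127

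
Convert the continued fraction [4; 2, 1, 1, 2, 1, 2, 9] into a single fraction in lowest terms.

2014/459

Compute successive convergents:
a_0 = 4: 4/1
a_1 = 2: 9/2
a_2 = 1: 13/3
a_3 = 1: 22/5
a_4 = 2: 57/13
a_5 = 1: 79/18
a_6 = 2: 215/49
a_7 = 9: 2014/459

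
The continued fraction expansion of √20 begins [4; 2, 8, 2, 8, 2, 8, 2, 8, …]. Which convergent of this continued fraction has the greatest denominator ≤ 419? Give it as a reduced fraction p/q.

1364/305

a_0 = 4: 4/1  (≤ bound)
a_1 = 2: 9/2  (≤ bound)
a_2 = 8: 76/17  (≤ bound)
a_3 = 2: 161/36  (≤ bound)
a_4 = 8: 1364/305  (≤ bound)
a_5 = 2: 2889/646  (> 419, stop)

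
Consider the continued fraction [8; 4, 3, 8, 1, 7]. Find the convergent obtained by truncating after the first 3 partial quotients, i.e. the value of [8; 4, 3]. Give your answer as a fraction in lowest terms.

107/13

Start with 3.
4 + 1/(3/1) = 4 + 1/3 = 13/3
8 + 1/(13/3) = 8 + 3/13 = 107/13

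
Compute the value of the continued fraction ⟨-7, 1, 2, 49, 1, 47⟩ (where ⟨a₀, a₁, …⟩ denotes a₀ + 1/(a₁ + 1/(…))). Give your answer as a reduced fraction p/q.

Compute successive convergents:
a_0 = -7: -7/1
a_1 = 1: -6/1
a_2 = 2: -19/3
a_3 = 49: -937/148
a_4 = 1: -956/151
a_5 = 47: -45869/7245

-45869/7245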